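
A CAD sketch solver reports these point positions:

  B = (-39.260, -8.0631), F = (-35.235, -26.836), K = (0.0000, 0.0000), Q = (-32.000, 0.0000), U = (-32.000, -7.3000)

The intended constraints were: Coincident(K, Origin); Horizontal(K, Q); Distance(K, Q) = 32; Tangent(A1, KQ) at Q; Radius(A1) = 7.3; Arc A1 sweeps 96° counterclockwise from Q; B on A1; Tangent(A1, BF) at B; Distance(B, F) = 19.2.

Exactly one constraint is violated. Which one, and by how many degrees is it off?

Tangent(A1, BF) at B — off by 6.10°.

K = (0.00, 0.00) ✓; K.y = 0.00, Q.y = 0.00 ✓; |KQ| = 32.00 ✓; ∠(UQ, QK) = 90.00° ✓; |UQ| = 7.300 ✓; bearing(U→B) − bearing(U→Q) = 96.00° ✓; |UB| = 7.300 ✓; ∠(UB, BF) = 83.90° ✗; |BF| = 19.20 ✓.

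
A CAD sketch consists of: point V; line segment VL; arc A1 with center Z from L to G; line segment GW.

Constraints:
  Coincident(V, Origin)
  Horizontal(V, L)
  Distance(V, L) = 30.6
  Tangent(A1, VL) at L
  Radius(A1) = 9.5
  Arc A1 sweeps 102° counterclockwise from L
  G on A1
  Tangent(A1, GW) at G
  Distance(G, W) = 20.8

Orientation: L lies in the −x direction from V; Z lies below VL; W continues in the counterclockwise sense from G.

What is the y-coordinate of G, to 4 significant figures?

-11.48

V is at the origin; VL is horizontal with |VL| = 30.6 and L on the −x side, so L = (-30.60, 0.000). Since A1 is tangent to VL there, ZL ⟂ VL, so Z = L + (0, -9.5) = (-30.60, -9.500). On A1, L sits at bearing 90° from Z; a 102° counterclockwise sweep puts G at bearing 192°, so G = Z + 9.5·(cos 192°, sin 192°) = (-39.89, -11.48). So G.y = -11.48.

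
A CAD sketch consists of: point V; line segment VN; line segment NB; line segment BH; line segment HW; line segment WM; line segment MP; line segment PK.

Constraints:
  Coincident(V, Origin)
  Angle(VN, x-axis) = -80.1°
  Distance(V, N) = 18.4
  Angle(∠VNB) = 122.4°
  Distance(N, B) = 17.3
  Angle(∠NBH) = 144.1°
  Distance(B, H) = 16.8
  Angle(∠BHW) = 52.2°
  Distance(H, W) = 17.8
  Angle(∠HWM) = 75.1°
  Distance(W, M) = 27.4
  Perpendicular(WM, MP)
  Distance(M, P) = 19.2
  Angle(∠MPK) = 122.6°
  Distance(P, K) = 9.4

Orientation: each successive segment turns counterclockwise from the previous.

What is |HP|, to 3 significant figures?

22.9

V is at the origin; VN runs at -80.1° with length 18.4, so N = (3.16, -18.1). ∠VNB = 122.4° gives NB at -22.5° from the x-axis; with |NB| = 17.3, B = (19.1, -24.7). ∠NBH = 144.1° gives BH at 13.4° from the x-axis; with |BH| = 16.8, H = (35.5, -20.9). ∠BHW = 52.2° gives HW at 141° from the x-axis; with |HW| = 17.8, W = (21.6, -9.70). ∠HWM = 75.1° gives WM at -114° from the x-axis; with |WM| = 27.4, M = (10.5, -34.8). WM ⟂ MP, so MP runs at -23.9°; with |MP| = 19.2, P = (28.1, -42.5). Then |HP| = |P − H| = 22.9.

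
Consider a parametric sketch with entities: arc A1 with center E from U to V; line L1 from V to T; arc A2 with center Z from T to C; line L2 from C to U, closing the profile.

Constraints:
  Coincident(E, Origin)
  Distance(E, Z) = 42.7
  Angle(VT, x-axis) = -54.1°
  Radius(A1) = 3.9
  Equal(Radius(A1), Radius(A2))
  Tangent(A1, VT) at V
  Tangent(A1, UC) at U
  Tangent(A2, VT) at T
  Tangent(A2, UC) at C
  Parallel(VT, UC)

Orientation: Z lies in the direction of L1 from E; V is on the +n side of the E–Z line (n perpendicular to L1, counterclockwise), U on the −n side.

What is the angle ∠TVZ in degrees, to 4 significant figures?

5.219°

The slot axis is L1's direction at -54.1°, so u = (cos -54.1°, sin -54.1°) = (0.5864, -0.8100) and n = (−sin -54.1°, cos -54.1°) = (0.8100, 0.5864). E is at the origin and Z lies 42.7 along u from E, so Z = 42.7·u = (25.04, -34.59). Tangency of A1 to both parallel lines with radius 3.9 puts V and U at E ± 3.9·n: V = (3.159, 2.287), U = (-3.159, -2.287). Equal radii place T and C the same way about Z: T = Z + 3.9·n = (28.20, -32.30), C = Z − 3.9·n = (21.88, -36.88). Then cos ∠TVZ = VT·VZ / (|VT||VZ|), giving 5.219°.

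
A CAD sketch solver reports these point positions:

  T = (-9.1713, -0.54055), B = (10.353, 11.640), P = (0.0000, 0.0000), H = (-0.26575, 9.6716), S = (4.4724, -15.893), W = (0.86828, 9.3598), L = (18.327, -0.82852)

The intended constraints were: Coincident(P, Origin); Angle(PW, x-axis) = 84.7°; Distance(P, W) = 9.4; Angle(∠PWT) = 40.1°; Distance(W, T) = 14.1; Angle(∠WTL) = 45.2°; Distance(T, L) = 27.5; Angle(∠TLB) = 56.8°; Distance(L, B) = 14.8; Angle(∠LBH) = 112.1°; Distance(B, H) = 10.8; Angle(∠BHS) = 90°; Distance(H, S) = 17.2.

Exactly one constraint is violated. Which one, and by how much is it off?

Distance(H, S) = 17.2 — off by 8.80.

P = (0.00, 0.00) ✓; PW at 84.70° ✓; |PW| = 9.400 ✓; ∠PWT = 40.10° ✓; |WT| = 14.10 ✓; ∠WTL = 45.20° ✓; |TL| = 27.50 ✓; ∠TLB = 56.80° ✓; |LB| = 14.80 ✓; ∠LBH = 112.1° ✓; |BH| = 10.80 ✓; ∠BHS = 90.00° ✓; |HS| = 26.00 ✗.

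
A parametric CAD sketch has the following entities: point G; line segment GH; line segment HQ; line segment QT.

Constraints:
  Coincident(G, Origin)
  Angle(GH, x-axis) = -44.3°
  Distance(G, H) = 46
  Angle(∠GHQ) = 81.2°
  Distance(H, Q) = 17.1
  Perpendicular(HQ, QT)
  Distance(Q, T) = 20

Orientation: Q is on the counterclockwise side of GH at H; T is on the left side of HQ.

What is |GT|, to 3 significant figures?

27.4

∠GHQ = 81.2°, so HQ runs at -44.3° + (180° − 81.2°) = 54.5° from the x-axis; with |HQ| = 17.1, Q = H + 17.1·(cos 54.5°, sin 54.5°) = (42.9, -18.2). HQ is perpendicular to QT; with |QT| = 20.0 on the left of HQ, T = Q + 20.0·(-0.814, 0.581) = (26.6, -6.59). Then |GT| = |T − G| = 27.4.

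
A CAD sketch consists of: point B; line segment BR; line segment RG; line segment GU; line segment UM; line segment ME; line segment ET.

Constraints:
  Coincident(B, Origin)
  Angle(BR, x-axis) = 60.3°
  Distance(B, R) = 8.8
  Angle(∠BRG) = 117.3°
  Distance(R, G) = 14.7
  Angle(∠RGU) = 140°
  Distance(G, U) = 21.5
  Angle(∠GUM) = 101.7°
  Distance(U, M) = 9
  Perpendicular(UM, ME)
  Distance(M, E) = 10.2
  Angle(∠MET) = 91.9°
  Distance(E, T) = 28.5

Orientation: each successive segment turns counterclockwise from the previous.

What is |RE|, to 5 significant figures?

24.640

B is at the origin; BR runs at 60.3° with length 8.8, so R = (4.3600, 7.6440). ∠BRG = 117.3° gives RG at 123.00° from the x-axis; with |RG| = 14.7, G = (-3.6462, 19.972). ∠RGU = 140.0° gives GU at 163.00° from the x-axis; with |GU| = 21.5, U = (-24.207, 26.258). ∠GUM = 101.7° gives UM at -118.70° from the x-axis; with |UM| = 9.0, M = (-28.529, 18.364). UM ⟂ ME, so ME runs at -28.700°; with |ME| = 10.2, E = (-19.582, 13.466). Then |RE| = |E − R| = 24.640.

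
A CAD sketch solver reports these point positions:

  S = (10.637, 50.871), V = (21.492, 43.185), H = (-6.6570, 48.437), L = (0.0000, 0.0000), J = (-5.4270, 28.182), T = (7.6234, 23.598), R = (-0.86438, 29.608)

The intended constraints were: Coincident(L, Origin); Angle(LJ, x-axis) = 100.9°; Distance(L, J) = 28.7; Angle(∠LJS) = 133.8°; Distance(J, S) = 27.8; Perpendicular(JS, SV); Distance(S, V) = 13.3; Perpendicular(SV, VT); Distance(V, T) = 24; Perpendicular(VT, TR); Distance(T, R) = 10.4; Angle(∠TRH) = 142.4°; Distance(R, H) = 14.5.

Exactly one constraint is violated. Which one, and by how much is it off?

Distance(R, H) = 14.5 — off by 5.20.

L = (0.00, 0.00) ✓; LJ at 100.9° ✓; |LJ| = 28.70 ✓; ∠LJS = 133.8° ✓; |JS| = 27.80 ✓; ∠(JS, SV) = 90.00° ✓; |SV| = 13.30 ✓; ∠(SV, VT) = 90.00° ✓; |VT| = 24.00 ✓; ∠(VT, TR) = 90.00° ✓; |TR| = 10.40 ✓; ∠TRH = 142.4° ✓; |RH| = 19.70 ✗.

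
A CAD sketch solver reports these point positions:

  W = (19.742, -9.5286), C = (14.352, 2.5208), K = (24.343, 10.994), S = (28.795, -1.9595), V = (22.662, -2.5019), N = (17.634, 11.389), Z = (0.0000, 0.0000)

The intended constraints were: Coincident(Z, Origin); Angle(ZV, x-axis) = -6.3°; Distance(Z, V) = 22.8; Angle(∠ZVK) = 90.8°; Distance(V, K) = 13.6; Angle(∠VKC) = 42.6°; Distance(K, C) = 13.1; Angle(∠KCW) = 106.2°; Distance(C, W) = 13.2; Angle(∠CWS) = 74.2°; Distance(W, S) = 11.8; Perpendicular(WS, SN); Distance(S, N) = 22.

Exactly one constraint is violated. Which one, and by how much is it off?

Distance(S, N) = 22 — off by 4.60.

Z = (0.00, 0.00) ✓; ZV at -6.300° ✓; |ZV| = 22.80 ✓; ∠ZVK = 90.80° ✓; |VK| = 13.60 ✓; ∠VKC = 42.60° ✓; |KC| = 13.10 ✓; ∠KCW = 106.2° ✓; |CW| = 13.20 ✓; ∠CWS = 74.20° ✓; |WS| = 11.80 ✓; ∠(WS, SN) = 90.00° ✓; |SN| = 17.40 ✗.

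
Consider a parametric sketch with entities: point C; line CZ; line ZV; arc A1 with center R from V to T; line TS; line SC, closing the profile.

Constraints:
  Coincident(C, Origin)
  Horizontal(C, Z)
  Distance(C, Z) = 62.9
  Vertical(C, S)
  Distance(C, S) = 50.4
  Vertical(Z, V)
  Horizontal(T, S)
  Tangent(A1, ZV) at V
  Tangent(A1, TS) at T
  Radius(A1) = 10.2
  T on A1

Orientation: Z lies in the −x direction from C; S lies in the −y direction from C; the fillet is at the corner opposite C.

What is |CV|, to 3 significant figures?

74.6

The virtual corner opposite C is at (-62.9, -50.4). A1 meets ZV tangentially, so RV is at right angles to ZV and A1 meets TS tangentially, so RT is at right angles to TS, with radius 10.2, so the center R sits 10.2 in from both sides at R = (-52.7, -40.2). That places the tangent points at V = (-62.9, -40.2) on ZV and T = (-52.7, -50.4) on TS. Then |CV| = |V − C| = 74.6.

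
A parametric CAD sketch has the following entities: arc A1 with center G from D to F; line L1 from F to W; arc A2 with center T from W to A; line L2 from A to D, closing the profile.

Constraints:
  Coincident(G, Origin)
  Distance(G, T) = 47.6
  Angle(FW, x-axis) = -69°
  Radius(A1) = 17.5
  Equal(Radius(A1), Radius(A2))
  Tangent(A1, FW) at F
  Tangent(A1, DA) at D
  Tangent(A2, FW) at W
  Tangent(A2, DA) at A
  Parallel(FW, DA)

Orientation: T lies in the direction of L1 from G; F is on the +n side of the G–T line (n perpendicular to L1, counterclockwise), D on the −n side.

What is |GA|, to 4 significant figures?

50.71

The slot axis is L1's direction at -69.0°, so u = (cos -69.0°, sin -69.0°) = (0.3584, -0.9336) and n = (−sin -69.0°, cos -69.0°) = (0.9336, 0.3584). G is at the origin and T lies 47.6 along u from G, so T = 47.6·u = (17.06, -44.44). Tangency of A1 to both parallel lines with radius 17.5 puts F and D at G ± 17.5·n: F = (16.34, 6.271), D = (-16.34, -6.271). Equal radii place W and A the same way about T: W = T + 17.5·n = (33.40, -38.17), A = T − 17.5·n = (0.7207, -50.71). Then |GA| = |A − G| = 50.71.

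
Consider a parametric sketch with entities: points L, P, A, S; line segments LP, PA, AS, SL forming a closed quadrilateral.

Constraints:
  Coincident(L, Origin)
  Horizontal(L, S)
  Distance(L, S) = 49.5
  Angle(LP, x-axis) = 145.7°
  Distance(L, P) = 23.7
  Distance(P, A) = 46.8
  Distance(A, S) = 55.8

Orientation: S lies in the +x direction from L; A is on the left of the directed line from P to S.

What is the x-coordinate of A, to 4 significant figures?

15.55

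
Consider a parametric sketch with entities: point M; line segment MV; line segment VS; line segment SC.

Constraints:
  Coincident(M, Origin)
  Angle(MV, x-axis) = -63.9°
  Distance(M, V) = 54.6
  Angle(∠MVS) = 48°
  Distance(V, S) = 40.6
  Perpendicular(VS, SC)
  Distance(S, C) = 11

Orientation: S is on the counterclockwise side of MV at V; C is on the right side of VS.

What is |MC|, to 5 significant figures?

51.736

M is at the origin; MV runs at -63.9° with length 54.6, so V = 54.6·(cos -63.9°, sin -63.9°) = (24.021, -49.032). ∠MVS = 48.0°, so VS runs at -63.9° + (180° − 48.0°) = 68.100° from the x-axis; with |VS| = 40.6, S = V + 40.6·(cos 68.100°, sin 68.100°) = (39.164, -11.362). VS is perpendicular to SC; with |SC| = 11.0 on the right of VS, C = S + 11.0·(0.92784, -0.37299) = (49.370, -15.465). Then |MC| = |C − M| = 51.736.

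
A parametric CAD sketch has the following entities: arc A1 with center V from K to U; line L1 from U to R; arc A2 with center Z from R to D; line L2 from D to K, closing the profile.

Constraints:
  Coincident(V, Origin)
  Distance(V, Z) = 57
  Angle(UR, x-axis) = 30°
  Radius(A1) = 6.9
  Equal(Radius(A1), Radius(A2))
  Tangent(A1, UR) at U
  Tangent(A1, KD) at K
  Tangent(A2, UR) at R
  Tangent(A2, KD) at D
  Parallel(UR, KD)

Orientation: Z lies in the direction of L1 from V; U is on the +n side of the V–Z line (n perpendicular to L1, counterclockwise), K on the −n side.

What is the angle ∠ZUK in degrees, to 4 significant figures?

83.10°

The slot axis is L1's direction at 30.0°, so u = (cos 30.0°, sin 30.0°) = (0.8660, 0.5000) and n = (−sin 30.0°, cos 30.0°) = (-0.5000, 0.8660). V is at the origin and Z lies 57.0 along u from V, so Z = 57.0·u = (49.36, 28.50). Tangency of A1 to both parallel lines with radius 6.9 puts U and K at V ± 6.9·n: U = (-3.450, 5.976), K = (3.450, -5.976). Then cos ∠ZUK = UZ·UK / (|UZ||UK|), giving 83.10°.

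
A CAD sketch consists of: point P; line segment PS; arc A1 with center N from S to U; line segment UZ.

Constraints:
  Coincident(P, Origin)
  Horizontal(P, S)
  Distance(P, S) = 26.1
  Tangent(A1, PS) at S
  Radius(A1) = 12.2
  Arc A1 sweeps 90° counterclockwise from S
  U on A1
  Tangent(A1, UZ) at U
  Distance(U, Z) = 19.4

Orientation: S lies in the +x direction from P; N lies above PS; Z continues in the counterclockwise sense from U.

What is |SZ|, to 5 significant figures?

33.873

P is at the origin; PS is horizontal with |PS| = 26.1 and S on the +x side, so S = (26.100, 0.0000). Since A1 is tangent to PS there, NS ⟂ PS, so N = S + (0, 12.2) = (26.100, 12.200). On A1, S sits at bearing -90° from N; a 90° counterclockwise sweep puts U at bearing 0°, so U = N + 12.2·(cos 0°, sin 0°) = (38.300, 12.200). The tangent condition forces NU to be normal to UZ, so UZ runs along (−sin 0°, cos 0°); with |UZ| = 19.4, Z = (38.300, 31.600). Then |SZ| = |Z − S| = 33.873.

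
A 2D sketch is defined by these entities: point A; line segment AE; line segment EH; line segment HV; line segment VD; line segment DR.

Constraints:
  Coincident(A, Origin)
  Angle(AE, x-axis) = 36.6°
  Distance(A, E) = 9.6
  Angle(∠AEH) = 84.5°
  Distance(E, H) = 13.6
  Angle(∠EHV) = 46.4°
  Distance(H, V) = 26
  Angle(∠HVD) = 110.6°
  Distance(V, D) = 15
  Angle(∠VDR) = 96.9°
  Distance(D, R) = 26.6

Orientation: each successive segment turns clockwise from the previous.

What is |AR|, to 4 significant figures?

25.04

A is at the origin; AE runs at 36.6° with length 9.6, so E = (7.707, 5.724). ∠AEH = 84.5° gives EH at -58.90° from the x-axis; with |EH| = 13.6, H = (14.73, -5.921). ∠EHV = 46.4° gives HV at 167.5° from the x-axis; with |HV| = 26.0, V = (-10.65, -0.2940). ∠HVD = 110.6° gives VD at 98.10° from the x-axis; with |VD| = 15.0, D = (-12.77, 14.56). ∠VDR = 96.9° gives DR at 15.00° from the x-axis; with |DR| = 26.6, R = (12.93, 21.44). Then |AR| = |R − A| = 25.04.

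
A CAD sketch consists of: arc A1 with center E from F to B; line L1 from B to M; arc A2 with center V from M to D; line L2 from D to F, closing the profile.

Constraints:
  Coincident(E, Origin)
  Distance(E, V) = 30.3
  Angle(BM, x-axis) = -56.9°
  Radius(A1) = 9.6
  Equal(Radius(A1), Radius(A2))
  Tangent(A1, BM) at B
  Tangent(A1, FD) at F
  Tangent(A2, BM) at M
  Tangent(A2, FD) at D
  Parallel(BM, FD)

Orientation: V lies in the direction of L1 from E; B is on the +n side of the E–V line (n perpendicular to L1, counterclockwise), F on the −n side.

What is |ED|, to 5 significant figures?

31.784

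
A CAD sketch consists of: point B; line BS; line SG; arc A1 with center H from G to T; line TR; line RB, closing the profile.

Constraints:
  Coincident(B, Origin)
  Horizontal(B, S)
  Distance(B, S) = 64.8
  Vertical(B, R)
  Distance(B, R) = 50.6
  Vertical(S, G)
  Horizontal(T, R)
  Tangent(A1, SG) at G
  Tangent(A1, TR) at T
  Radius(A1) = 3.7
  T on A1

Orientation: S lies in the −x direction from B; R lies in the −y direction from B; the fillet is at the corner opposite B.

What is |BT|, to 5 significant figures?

79.332

B is at the origin; B and S share the same y with |BS| = 64.8 and S on the −x side, so S = (-64.800, 0.0000). B and R share the same x with |BR| = 50.6 and R on the −y side, so R = (0.0000, -50.600). The virtual corner opposite B is at (-64.800, -50.600). Tangency of A1 to SG means the radius HG is perpendicular to SG and A1 meets TR tangentially, so HT is at right angles to TR, with radius 3.7, so the center H sits 3.7 in from both sides at H = (-61.100, -46.900). That places the tangent points at G = (-64.800, -46.900) on SG and T = (-61.100, -50.600) on TR. Then |BT| = |T − B| = 79.332.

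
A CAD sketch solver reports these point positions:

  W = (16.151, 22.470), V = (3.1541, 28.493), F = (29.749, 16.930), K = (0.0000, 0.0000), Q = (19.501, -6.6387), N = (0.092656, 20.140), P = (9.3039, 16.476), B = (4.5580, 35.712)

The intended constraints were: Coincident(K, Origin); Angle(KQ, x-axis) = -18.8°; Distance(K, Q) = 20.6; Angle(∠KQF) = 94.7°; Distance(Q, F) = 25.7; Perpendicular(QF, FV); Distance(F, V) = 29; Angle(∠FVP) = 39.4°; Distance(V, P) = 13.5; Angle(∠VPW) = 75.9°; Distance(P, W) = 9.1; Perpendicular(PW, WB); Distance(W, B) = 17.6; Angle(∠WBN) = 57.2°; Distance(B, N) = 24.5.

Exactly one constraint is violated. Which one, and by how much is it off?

Distance(B, N) = 24.5 — off by 8.30.

K = (0.00, 0.00) ✓; KQ at -18.80° ✓; |KQ| = 20.60 ✓; ∠KQF = 94.70° ✓; |QF| = 25.70 ✓; ∠(QF, FV) = 90.00° ✓; |FV| = 29.00 ✓; ∠FVP = 39.40° ✓; |VP| = 13.50 ✓; ∠VPW = 75.90° ✓; |PW| = 9.100 ✓; ∠(PW, WB) = 90.00° ✓; |WB| = 17.60 ✓; ∠WBN = 57.20° ✓; |BN| = 16.20 ✗.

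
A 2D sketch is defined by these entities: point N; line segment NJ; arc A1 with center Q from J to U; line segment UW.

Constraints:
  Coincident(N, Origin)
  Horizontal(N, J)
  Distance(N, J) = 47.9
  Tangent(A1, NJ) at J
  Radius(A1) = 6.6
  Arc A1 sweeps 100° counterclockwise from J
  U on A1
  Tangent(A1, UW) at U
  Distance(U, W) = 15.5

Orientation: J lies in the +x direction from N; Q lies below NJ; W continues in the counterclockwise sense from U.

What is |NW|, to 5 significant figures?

49.735

N is at the origin; N and J share the same y with |NJ| = 47.9 and J on the +x side, so J = (47.900, 0.0000). Tangency of A1 to NJ means the radius QJ is perpendicular to NJ, so Q = J + (0, -6.6) = (47.900, -6.6000). On A1, J sits at bearing 90° from Q; a 100° counterclockwise sweep puts U at bearing 190°, so U = Q + 6.6·(cos 190°, sin 190°) = (41.400, -7.7461). Tangency of A1 to UW means the radius QU is perpendicular to UW, so UW runs along (−sin 190°, cos 190°); with |UW| = 15.5, W = (44.092, -23.011). Then |NW| = |W − N| = 49.735.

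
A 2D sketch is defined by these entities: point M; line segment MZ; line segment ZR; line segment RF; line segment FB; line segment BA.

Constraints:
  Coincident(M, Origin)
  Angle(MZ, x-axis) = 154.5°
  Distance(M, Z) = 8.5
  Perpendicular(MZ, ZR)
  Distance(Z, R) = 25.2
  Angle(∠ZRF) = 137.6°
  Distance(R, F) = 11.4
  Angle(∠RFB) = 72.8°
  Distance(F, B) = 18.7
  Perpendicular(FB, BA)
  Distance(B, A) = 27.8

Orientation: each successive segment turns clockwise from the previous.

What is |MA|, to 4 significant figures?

15.71

M is at the origin; MZ runs at 154.5° with length 8.5, so Z = (-7.672, 3.659). MZ ⟂ ZR, so ZR runs at 64.50°; with |ZR| = 25.2, R = (3.177, 26.40). ∠ZRF = 137.6° gives RF at 22.10° from the x-axis; with |RF| = 11.4, F = (13.74, 30.69). ∠RFB = 72.8° gives FB at -85.10° from the x-axis; with |FB| = 18.7, B = (15.34, 12.06). FB is perpendicular to BA, so BA runs at -175.1°; with |BA| = 27.8, A = (-12.36, 9.687). Then |MA| = |A − M| = 15.71.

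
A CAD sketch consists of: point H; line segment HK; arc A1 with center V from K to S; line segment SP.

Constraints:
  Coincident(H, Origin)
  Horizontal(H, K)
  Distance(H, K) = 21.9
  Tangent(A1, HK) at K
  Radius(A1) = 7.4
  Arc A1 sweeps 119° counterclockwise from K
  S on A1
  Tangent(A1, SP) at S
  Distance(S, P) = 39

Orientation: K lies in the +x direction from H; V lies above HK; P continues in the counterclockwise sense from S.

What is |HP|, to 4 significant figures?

46.08

On A1, K sits at bearing -90° from V; a 119° counterclockwise sweep puts S at bearing 29°, so S = V + 7.4·(cos 29°, sin 29°) = (28.37, 10.99). Since A1 is tangent to SP there, VS ⟂ SP, so SP runs along (−sin 29°, cos 29°); with |SP| = 39.0, P = (9.465, 45.10). Then |HP| = |P − H| = 46.08.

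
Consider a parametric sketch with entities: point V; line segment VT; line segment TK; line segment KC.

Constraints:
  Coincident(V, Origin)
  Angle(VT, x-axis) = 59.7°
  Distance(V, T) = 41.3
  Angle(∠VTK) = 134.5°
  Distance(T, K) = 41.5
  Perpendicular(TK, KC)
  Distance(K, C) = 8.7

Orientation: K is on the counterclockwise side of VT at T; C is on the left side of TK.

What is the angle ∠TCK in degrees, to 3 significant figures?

78.2°

∠VTK = 134.5°, so TK runs at 59.7° + (180° − 134.5°) = 105° from the x-axis; with |TK| = 41.5, K = T + 41.5·(cos 105°, sin 105°) = (9.96, 75.7). TK is perpendicular to KC; with |KC| = 8.7 on the left of TK, C = K + 8.7·(-0.965, -0.262) = (1.56, 73.4). Then cos ∠TCK = CT·CK / (|CT||CK|), giving 78.2°.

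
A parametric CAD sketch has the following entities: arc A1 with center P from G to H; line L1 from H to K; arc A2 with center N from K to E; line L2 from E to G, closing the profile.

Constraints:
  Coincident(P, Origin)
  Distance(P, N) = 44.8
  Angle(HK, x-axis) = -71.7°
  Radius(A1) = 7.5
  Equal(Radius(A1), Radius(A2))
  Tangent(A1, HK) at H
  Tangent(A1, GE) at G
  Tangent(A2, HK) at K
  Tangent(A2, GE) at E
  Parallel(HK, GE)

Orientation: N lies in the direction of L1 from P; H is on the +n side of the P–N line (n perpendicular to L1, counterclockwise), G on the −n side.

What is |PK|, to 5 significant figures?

45.423

The slot axis is L1's direction at -71.7°, so u = (cos -71.7°, sin -71.7°) = (0.31399, -0.94943) and n = (−sin -71.7°, cos -71.7°) = (0.94943, 0.31399). P is at the origin and N lies 44.8 along u from P, so N = 44.8·u = (14.067, -42.534). Tangency of A1 to both parallel lines with radius 7.5 puts H and G at P ± 7.5·n: H = (7.1207, 2.3549), G = (-7.1207, -2.3549). Equal radii place K and E the same way about N: K = N + 7.5·n = (21.188, -40.179), E = N − 7.5·n = (6.9462, -44.889). Then |PK| = |K − P| = 45.423.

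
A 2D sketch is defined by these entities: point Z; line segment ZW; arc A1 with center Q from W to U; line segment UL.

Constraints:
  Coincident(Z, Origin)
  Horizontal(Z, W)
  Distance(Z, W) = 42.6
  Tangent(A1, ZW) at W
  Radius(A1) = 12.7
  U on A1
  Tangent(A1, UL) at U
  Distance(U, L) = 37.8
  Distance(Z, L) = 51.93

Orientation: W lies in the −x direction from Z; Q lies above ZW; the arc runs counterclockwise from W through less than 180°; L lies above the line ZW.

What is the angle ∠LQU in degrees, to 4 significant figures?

71.43°

Checks: |QU| = 12.70 ✓; ∠(QU, UL) = 90.00° ✓; |UL| = 37.80 ✓; |ZL| = 51.93 ✓.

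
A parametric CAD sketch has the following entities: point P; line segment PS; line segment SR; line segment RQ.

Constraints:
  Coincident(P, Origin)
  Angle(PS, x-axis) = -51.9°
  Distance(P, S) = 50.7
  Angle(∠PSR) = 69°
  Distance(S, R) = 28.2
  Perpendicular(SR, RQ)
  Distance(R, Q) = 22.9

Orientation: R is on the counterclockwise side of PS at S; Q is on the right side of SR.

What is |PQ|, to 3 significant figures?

70.9

P is at the origin; PS runs at -51.9° with length 50.7, so S = 50.7·(cos -51.9°, sin -51.9°) = (31.3, -39.9). ∠PSR = 69.0°, so SR runs at -51.9° + (180° − 69.0°) = 59.1° from the x-axis; with |SR| = 28.2, R = S + 28.2·(cos 59.1°, sin 59.1°) = (45.8, -15.7). The perpendicularity gives RQ at right angles to SR; with |RQ| = 22.9 on the right of SR, Q = R + 22.9·(0.858, -0.514) = (65.4, -27.5). Then |PQ| = |Q − P| = 70.9.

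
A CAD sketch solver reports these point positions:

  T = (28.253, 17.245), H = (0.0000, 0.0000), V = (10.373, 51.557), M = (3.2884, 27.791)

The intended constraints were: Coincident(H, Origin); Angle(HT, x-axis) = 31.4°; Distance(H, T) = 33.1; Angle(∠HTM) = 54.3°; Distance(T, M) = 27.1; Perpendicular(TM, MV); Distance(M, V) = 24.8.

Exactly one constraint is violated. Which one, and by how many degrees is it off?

Perpendicular(TM, MV) — off by 6.30°.

H = (0.00, 0.00) ✓; HT at 31.40° ✓; |HT| = 33.10 ✓; ∠HTM = 54.30° ✓; |TM| = 27.10 ✓; ∠(TM, MV) = 83.70° ✗; |MV| = 24.80 ✓.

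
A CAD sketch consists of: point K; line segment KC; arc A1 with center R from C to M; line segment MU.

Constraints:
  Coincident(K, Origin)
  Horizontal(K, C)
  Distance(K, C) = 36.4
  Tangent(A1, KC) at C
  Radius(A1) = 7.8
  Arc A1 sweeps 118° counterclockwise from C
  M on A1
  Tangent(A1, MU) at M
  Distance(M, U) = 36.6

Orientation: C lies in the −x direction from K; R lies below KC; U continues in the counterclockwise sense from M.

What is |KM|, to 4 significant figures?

44.78

A1 meets KC tangentially, so RC is at right angles to KC, so R = C + (0, -7.8) = (-36.40, -7.800). On A1, C sits at bearing 90° from R; a 118° counterclockwise sweep puts M at bearing 208°, so M = R + 7.8·(cos 208°, sin 208°) = (-43.29, -11.46). Then |KM| = |M − K| = 44.78.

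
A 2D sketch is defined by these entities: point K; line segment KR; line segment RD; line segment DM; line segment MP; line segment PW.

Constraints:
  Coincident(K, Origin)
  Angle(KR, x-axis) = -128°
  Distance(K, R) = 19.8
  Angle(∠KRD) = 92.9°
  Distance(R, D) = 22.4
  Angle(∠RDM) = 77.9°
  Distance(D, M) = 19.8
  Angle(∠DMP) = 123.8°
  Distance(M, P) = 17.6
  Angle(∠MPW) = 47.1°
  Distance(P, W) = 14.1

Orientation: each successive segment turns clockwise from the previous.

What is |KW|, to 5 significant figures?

10.663

K is at the origin; KR runs at -128.0° with length 19.8, so R = (-12.190, -15.603). ∠KRD = 92.9° gives RD at 144.90° from the x-axis; with |RD| = 22.4, D = (-30.517, -2.7225). ∠RDM = 77.9° gives DM at 42.800° from the x-axis; with |DM| = 19.8, M = (-15.989, 10.730). ∠DMP = 123.8° gives MP at -13.400° from the x-axis; with |MP| = 17.6, P = (1.1321, 6.6517). ∠MPW = 47.1° gives PW at -146.30° from the x-axis; with |PW| = 14.1, W = (-10.598, -1.1716). Then |KW| = |W − K| = 10.663.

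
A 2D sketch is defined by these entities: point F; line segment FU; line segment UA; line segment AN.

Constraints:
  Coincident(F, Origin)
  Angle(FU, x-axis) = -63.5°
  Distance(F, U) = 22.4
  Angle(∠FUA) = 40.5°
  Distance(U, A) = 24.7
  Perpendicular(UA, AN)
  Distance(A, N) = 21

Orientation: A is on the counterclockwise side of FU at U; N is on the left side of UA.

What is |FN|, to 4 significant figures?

10.02

F is at the origin; FU runs at -63.5° with length 22.4, so U = 22.4·(cos -63.5°, sin -63.5°) = (9.995, -20.05). ∠FUA = 40.5°, so UA runs at -63.5° + (180° − 40.5°) = 76.00° from the x-axis; with |UA| = 24.7, A = U + 24.7·(cos 76.00°, sin 76.00°) = (15.97, 3.920). The perpendicularity gives AN at right angles to UA; with |AN| = 21.0 on the left of UA, N = A + 21.0·(-0.9703, 0.2419) = (-4.406, 9.000). Then |FN| = |N − F| = 10.02.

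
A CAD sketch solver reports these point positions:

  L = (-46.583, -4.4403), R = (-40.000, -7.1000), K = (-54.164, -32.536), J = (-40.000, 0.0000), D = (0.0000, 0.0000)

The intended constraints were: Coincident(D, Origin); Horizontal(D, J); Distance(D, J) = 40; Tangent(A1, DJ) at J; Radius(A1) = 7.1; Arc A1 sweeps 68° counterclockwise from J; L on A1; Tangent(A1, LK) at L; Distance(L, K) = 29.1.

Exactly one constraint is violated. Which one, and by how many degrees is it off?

Tangent(A1, LK) at L — off by 6.90°.

D = (0.00, 0.00) ✓; D.y = 0.00, J.y = 0.00 ✓; |DJ| = 40.00 ✓; ∠(RJ, JD) = 90.00° ✓; |RJ| = 7.100 ✓; bearing(R→L) − bearing(R→J) = 68.00° ✓; |RL| = 7.100 ✓; ∠(RL, LK) = 83.10° ✗; |LK| = 29.10 ✓.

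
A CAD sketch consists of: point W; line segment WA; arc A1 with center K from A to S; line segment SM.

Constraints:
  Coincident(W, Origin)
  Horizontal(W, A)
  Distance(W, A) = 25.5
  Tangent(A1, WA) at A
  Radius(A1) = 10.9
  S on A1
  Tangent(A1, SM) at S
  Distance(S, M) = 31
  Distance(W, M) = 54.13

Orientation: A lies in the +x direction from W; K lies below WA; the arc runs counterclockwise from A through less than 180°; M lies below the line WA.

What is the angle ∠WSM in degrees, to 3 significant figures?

168°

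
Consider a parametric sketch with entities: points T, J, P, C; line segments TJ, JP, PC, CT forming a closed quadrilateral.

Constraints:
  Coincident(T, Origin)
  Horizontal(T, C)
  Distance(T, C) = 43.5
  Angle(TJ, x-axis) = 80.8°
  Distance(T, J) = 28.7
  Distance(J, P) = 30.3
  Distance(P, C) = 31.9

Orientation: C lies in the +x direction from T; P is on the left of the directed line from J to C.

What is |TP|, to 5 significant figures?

46.397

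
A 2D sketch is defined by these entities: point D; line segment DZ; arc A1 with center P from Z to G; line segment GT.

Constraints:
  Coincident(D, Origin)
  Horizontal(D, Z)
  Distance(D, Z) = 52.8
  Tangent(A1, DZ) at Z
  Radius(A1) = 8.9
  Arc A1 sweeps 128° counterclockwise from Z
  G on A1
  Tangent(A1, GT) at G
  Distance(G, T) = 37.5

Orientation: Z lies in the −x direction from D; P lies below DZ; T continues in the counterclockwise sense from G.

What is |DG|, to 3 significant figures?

61.5

D is at the origin; DZ is horizontal with |DZ| = 52.8 and Z on the −x side, so Z = (-52.8, 0.00). A1 meets DZ tangentially, so PZ is at right angles to DZ, so P = Z + (0, -8.9) = (-52.8, -8.90). On A1, Z sits at bearing 90° from P; a 128° counterclockwise sweep puts G at bearing 218°, so G = P + 8.9·(cos 218°, sin 218°) = (-59.8, -14.4). Then |DG| = |G − D| = 61.5.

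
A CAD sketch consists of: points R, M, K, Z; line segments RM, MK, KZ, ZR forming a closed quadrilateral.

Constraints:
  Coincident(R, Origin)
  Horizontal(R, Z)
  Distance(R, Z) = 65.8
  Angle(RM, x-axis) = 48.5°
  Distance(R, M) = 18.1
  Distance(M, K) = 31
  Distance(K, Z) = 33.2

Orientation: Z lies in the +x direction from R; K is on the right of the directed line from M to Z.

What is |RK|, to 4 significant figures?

34.79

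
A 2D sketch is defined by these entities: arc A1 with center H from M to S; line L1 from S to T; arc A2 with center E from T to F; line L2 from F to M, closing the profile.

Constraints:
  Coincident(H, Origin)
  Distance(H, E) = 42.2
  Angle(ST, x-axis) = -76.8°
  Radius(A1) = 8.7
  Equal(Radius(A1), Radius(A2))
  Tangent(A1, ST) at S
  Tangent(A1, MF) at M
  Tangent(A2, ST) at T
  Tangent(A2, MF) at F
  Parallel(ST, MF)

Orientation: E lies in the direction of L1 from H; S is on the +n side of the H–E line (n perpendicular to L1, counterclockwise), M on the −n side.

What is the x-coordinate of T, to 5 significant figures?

18.107

The slot axis is L1's direction at -76.8°, so u = (cos -76.8°, sin -76.8°) = (0.22835, -0.97358) and n = (−sin -76.8°, cos -76.8°) = (0.97358, 0.22835). H is at the origin and E lies 42.2 along u from H, so E = 42.2·u = (9.6364, -41.085). Tangency of A1 to both parallel lines with radius 8.7 puts S and M at H ± 8.7·n: S = (8.4701, 1.9867), M = (-8.4701, -1.9867). Equal radii place T and F the same way about E: T = E + 8.7·n = (18.107, -39.098), F = E − 8.7·n = (1.1663, -43.072). So T.x = 18.107.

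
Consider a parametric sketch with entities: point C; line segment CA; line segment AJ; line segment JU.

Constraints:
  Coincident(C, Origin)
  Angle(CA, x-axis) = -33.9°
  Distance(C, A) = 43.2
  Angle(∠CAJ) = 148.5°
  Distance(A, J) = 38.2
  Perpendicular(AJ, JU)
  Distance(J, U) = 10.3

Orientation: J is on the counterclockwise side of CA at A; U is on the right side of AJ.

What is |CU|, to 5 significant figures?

81.919

C is at the origin; CA runs at -33.9° with length 43.2, so A = 43.2·(cos -33.9°, sin -33.9°) = (35.857, -24.095). ∠CAJ = 148.5°, so AJ runs at -33.9° + (180° − 148.5°) = -2.4000° from the x-axis; with |AJ| = 38.2, J = A + 38.2·(cos -2.4000°, sin -2.4000°) = (74.023, -25.694). AJ is perpendicular to JU; with |JU| = 10.3 on the right of AJ, U = J + 10.3·(-0.041876, -0.99912) = (73.592, -35.985). Then |CU| = |U − C| = 81.919.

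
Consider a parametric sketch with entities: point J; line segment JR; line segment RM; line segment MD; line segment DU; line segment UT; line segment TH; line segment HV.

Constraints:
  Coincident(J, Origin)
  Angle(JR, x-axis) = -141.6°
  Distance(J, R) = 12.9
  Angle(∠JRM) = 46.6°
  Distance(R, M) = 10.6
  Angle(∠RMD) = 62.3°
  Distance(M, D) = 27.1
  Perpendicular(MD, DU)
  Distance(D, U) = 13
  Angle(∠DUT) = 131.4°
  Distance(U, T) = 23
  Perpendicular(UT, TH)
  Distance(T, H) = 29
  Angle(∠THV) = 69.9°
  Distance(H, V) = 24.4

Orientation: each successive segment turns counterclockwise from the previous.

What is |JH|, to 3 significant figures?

20.6

J is at the origin; JR runs at -141.6° with length 12.9, so R = (-10.1, -8.01). ∠JRM = 46.6° gives RM at -8.20° from the x-axis; with |RM| = 10.6, M = (0.382, -9.52). ∠RMD = 62.3° gives MD at 110° from the x-axis; with |MD| = 27.1, D = (-8.66, 16.0). MD is perpendicular to DU, so DU runs at -160°; with |DU| = 13.0, U = (-20.9, 11.7). ∠DUT = 131.4° gives UT at -112° from the x-axis; with |UT| = 23.0, T = (-29.5, -9.66). The perpendicularity gives TH at right angles to UT, so TH runs at -21.9°; with |TH| = 29.0, H = (-2.59, -20.5). Then |JH| = |H − J| = 20.6.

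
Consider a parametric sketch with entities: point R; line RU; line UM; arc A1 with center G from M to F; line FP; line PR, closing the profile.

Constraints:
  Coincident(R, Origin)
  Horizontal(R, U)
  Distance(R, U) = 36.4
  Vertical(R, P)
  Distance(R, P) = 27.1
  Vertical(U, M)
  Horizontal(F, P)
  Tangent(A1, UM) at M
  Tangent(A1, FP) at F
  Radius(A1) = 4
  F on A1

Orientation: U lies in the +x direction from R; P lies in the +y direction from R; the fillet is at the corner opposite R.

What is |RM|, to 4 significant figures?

43.11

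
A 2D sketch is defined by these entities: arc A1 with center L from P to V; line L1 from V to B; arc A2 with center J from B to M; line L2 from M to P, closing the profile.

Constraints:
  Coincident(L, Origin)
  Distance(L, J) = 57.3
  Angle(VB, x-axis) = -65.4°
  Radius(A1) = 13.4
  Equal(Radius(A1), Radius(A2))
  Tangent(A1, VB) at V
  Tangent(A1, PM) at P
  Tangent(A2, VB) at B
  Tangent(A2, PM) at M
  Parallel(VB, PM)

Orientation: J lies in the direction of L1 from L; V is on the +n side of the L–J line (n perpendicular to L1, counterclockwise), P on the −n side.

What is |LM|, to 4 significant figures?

58.85

The slot axis is L1's direction at -65.4°, so u = (cos -65.4°, sin -65.4°) = (0.4163, -0.9092) and n = (−sin -65.4°, cos -65.4°) = (0.9092, 0.4163). L is at the origin and J lies 57.3 along u from L, so J = 57.3·u = (23.85, -52.10). Tangency of A1 to both parallel lines with radius 13.4 puts V and P at L ± 13.4·n: V = (12.18, 5.578), P = (-12.18, -5.578). Equal radii place B and M the same way about J: B = J + 13.4·n = (36.04, -46.52), M = J − 13.4·n = (11.67, -57.68). Then |LM| = |M − L| = 58.85.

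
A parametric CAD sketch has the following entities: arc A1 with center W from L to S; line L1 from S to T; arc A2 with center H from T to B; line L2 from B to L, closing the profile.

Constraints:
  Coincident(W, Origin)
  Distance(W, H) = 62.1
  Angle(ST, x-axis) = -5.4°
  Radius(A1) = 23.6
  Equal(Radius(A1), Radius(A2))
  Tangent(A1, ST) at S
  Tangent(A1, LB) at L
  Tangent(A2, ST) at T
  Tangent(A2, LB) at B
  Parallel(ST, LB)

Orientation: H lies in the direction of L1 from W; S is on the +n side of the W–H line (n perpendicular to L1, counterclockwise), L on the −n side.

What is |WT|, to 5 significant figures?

66.433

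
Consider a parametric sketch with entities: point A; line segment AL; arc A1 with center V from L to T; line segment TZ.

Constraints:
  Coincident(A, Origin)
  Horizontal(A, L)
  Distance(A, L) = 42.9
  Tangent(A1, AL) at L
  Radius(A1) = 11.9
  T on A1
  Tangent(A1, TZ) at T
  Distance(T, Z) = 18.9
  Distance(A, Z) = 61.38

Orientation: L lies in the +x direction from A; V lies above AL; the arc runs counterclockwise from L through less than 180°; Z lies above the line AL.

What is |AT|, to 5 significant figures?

56.326

Checks: ∠(VL, LA) = 90.00° ✓; |VT| = 11.90 ✓; ∠(VT, TZ) = 90.00° ✓; |TZ| = 18.90 ✓; |AZ| = 61.38 ✓.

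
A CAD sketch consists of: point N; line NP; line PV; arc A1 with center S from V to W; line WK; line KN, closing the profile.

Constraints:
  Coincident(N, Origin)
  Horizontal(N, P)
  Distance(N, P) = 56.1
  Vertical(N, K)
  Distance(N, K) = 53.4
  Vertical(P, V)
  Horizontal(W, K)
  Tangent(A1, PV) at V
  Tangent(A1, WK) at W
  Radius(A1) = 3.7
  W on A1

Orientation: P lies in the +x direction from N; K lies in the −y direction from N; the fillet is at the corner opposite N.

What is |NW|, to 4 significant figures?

74.82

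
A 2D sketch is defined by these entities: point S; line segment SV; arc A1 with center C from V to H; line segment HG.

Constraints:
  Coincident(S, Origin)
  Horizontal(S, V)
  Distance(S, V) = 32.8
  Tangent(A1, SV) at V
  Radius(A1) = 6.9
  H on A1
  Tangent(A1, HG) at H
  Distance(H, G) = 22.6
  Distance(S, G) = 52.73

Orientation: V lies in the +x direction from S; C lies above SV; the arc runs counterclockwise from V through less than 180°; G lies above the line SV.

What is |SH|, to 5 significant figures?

39.792

S is at the origin; SV is horizontal with |SV| = 32.8 and V on the +x side, so V = (32.800, 0.0000). Tangency of A1 to SV means the radius CV is perpendicular to SV, so C = V + (0, 6.9) = (32.800, 6.9000). Since CH ⟂ HG (tangency), |CG| = √(6.9² + 22.6²) = 23.630 regardless of where H sits on A1. So G lies on both circle(S, 52.73) and circle(C, 23.630); the above-SV intersection is G = (45.333, 26.932). H is the foot of the tangent from G: H = (39.463, 5.1078).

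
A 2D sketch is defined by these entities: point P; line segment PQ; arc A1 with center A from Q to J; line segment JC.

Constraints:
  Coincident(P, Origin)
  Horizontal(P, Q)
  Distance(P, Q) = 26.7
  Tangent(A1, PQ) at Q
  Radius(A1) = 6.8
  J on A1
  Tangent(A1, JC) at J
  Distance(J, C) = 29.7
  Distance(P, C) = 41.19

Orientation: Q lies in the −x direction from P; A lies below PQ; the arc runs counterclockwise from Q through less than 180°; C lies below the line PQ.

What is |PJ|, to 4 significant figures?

34.22

P is at the origin; PQ is horizontal with |PQ| = 26.7 and Q on the −x side, so Q = (-26.70, 0.000). A1 meets PQ tangentially, so AQ is at right angles to PQ, so A = Q + (0, -6.8) = (-26.70, -6.800). Since AJ ⟂ JC (tangency), |AC| = √(6.8² + 29.7²) = 30.47 regardless of where J sits on A1. So C lies on both circle(P, 41.19) and circle(A, 30.47); the below-PQ intersection is C = (-19.34, -36.37). J is the foot of the tangent from C: J = (-32.77, -9.874).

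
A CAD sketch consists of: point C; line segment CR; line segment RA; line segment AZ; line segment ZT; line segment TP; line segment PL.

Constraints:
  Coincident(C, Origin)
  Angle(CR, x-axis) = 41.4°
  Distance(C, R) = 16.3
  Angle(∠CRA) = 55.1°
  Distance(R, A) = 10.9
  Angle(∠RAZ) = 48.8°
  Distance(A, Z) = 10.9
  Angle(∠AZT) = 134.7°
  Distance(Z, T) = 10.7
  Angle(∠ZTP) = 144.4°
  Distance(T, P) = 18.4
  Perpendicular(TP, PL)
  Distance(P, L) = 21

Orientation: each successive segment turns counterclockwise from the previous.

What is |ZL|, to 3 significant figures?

30.9

C is at the origin; CR runs at 41.4° with length 16.3, so R = (12.2, 10.8). ∠CRA = 55.1° gives RA at 166° from the x-axis; with |RA| = 10.9, A = (1.64, 13.4). ∠RAZ = 48.8° gives AZ at -62.5° from the x-axis; with |AZ| = 10.9, Z = (6.67, 3.69). ∠AZT = 134.7° gives ZT at -17.2° from the x-axis; with |ZT| = 10.7, T = (16.9, 0.528). ∠ZTP = 144.4° gives TP at 18.4° from the x-axis; with |TP| = 18.4, P = (34.4, 6.34). The perpendicularity gives PL at right angles to TP, so PL runs at 108°; with |PL| = 21.0, L = (27.7, 26.3). Then |ZL| = |L − Z| = 30.9.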